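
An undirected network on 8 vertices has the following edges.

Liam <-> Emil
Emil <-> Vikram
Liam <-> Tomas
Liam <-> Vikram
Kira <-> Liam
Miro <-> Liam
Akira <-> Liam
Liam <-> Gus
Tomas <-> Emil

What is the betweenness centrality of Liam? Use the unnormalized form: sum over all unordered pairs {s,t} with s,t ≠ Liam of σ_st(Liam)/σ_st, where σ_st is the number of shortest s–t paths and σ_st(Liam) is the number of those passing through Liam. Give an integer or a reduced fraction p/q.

37/2

Pairs whose geodesics pass through Liam — Tomas–Kira: 1; Tomas–Miro: 1; Tomas–Akira: 1; Tomas–Gus: 1; Tomas–Vikram: 1/2; Emil–Kira: 1; Emil–Miro: 1; Emil–Akira: 1; Emil–Gus: 1; Kira–Miro: 1; Kira–Akira: 1; Kira–Gus: 1; Kira–Vikram: 1; Miro–Akira: 1 … (+5 more pairs).
All other pairs contribute 0.
Summing the contributions gives betweenness(Liam) = 37/2.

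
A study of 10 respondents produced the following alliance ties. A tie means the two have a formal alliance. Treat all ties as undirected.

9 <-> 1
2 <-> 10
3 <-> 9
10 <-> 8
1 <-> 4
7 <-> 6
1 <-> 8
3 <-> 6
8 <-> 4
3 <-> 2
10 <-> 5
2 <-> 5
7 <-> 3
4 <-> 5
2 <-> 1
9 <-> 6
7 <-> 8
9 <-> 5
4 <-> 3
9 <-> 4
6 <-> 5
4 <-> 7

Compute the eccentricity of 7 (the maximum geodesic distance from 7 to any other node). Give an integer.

Distances from 7: 1:2, 2:2, 3:1, 4:1, 5:2, 6:1, 8:1, 9:2, 10:2.
The largest is 2 (to 9, 2, 5, 1, and 10), so the eccentricity of 7 is 2.

2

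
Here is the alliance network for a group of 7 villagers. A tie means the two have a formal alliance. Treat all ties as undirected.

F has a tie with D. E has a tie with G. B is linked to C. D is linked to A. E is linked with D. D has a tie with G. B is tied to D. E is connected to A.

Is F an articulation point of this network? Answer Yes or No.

Even without F, every remaining node can still reach every other (the residual graph is connected), so F is not a cut vertex.

No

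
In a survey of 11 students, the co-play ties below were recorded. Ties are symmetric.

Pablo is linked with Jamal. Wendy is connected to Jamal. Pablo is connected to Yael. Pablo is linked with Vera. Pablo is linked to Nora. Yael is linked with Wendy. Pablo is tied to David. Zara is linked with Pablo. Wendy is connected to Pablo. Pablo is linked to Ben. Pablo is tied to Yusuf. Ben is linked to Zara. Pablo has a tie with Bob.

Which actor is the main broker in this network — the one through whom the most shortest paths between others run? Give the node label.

Unnormalized betweenness of each node: Ben:0, Bob:0, David:0, Jamal:0, Nora:0, Pablo:83/2, Vera:0, Wendy:1/2, Yael:0, Yusuf:0, Zara:0.
Pablo has the largest value, 83/2, making it the main broker — the node through which the most shortest paths run.

Pablo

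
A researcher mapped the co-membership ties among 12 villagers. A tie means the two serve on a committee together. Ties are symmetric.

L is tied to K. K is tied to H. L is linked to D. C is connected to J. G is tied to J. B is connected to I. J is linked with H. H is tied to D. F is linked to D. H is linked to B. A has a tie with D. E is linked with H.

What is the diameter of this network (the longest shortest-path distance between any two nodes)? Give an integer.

4

Eccentricity of each node (its greatest distance to any other): A:4, B:3, C:4, D:3, E:3, F:4, G:4, H:2, I:4, J:3, K:3, L:4.
The maximum eccentricity is 4, realized for instance by the pair C–F via C – J – H – D – F. So the diameter is 4.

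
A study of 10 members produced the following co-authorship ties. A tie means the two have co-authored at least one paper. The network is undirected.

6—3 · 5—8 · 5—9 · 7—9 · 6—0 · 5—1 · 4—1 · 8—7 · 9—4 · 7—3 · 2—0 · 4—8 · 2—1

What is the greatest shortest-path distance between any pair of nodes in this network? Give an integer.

4

Eccentricity of each node (its greatest distance to any other): 0:4, 1:4, 2:4, 3:4, 4:4, 5:4, 6:4, 7:4, 8:4, 9:4.
The maximum eccentricity is 4, realized for instance by the pair 8–0 via 8 – 4 – 1 – 2 – 0. So the diameter is 4.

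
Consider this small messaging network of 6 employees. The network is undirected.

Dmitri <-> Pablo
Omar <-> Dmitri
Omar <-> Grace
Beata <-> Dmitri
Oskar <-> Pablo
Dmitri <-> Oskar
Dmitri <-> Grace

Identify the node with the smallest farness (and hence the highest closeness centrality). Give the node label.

Dmitri

Farness (sum of distances to all others) for each node — Beata:9, Dmitri:5, Grace:8, Omar:8, Oskar:8, Pablo:8.
The smallest farness is 5, for Dmitri, so Dmitri has the highest closeness.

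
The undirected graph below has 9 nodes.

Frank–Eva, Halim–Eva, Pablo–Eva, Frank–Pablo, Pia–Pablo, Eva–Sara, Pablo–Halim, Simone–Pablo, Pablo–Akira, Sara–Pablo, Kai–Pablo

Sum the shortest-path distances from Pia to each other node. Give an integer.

15

Distances from Pia: Akira:2, Eva:2, Frank:2, Halim:2, Kai:2, Pablo:1, Sara:2, Simone:2.
Sum = 2 + 2 + 2 + 2 + 2 + 1 + 2 + 2 = 15.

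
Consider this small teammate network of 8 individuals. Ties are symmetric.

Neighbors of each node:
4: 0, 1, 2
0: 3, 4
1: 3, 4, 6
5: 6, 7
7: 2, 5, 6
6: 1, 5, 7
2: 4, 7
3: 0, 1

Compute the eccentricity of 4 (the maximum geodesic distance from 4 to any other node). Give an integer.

Distances from 4: 0:1, 1:1, 2:1, 3:2, 5:3, 6:2, 7:2.
The largest is 3 (to 5), so the eccentricity of 4 is 3.

3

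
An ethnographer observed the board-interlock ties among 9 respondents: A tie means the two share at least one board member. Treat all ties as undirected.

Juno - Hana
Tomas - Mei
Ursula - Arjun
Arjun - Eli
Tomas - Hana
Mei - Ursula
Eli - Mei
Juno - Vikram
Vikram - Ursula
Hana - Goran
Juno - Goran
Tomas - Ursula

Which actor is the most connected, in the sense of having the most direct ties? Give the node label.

Ursula

Degrees — Arjun:2, Eli:2, Goran:2, Hana:3, Juno:3, Mei:3, Tomas:3, Ursula:4, Vikram:2.
The maximum is 4, attained only by Ursula.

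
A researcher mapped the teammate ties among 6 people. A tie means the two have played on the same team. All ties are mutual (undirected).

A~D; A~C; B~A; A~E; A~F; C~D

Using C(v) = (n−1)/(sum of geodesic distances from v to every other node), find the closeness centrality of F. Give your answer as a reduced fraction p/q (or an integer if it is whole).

5/9

Distances from F: A:1, B:2, C:2, D:2, E:2. Sum = 9.
n = 6, so closeness = 5/9.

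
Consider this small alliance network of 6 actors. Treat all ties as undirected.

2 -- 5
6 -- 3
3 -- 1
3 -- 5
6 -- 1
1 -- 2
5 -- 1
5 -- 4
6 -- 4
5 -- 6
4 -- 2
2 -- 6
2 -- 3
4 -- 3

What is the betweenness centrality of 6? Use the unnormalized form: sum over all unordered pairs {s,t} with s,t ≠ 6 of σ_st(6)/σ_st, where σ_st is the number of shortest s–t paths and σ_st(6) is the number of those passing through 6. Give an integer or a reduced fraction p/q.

1/4

Pairs whose geodesics pass through 6 — 4–1: 1/4.
All other pairs contribute 0.
Summing the contributions gives betweenness(6) = 1/4.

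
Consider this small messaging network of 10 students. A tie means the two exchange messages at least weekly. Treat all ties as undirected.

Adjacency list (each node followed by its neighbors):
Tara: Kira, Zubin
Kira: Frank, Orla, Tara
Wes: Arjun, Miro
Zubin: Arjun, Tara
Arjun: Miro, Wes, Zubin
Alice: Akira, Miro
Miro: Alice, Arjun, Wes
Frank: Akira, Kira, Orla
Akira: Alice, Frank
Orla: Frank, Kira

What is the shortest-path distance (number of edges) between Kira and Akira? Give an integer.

One shortest route is Kira – Frank – Akira, which uses 2 edges, and Kira and Akira are not directly tied, so nothing shorter exists. So d(Kira,Akira) = 2.

2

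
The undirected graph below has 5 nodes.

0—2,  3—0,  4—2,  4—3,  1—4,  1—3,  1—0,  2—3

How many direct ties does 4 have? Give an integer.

3

4 is directly tied to 1, 2, and 3. That is 3 neighbors, so the degree of 4 is 3.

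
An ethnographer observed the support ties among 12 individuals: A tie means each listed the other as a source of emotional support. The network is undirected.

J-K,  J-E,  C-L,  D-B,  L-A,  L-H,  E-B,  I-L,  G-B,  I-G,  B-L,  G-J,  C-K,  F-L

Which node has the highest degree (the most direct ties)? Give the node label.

L

Degrees — A:1, B:4, C:2, D:1, E:2, F:1, G:3, H:1, I:2, J:3, K:2, L:6.
The maximum is 6, attained only by L.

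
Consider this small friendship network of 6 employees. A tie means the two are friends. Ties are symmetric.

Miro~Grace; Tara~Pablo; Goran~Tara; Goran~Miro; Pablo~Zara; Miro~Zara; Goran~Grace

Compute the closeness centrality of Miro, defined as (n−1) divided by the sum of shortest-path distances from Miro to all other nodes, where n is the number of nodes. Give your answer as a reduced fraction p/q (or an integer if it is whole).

Distances from Miro: Goran:1, Grace:1, Pablo:2, Tara:2, Zara:1. Sum = 7.
n = 6, so closeness = 5/7.

5/7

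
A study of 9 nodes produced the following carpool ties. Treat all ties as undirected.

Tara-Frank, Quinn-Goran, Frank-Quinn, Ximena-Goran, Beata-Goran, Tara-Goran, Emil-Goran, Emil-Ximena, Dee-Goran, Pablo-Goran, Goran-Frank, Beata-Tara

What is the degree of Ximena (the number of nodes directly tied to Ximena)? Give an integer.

2

Ximena is directly tied to Emil and Goran. That is 2 neighbors, so the degree of Ximena is 2.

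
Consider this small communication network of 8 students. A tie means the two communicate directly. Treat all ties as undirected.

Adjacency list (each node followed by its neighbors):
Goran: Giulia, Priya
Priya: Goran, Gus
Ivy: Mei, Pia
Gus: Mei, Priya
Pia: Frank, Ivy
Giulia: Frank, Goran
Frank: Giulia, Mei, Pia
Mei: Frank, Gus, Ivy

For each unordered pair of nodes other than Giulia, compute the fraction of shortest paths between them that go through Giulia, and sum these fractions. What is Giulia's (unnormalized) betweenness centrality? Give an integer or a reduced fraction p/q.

Pairs whose geodesics pass through Giulia — Priya–Frank: 1/2; Priya–Pia: 1/3; Goran–Frank: 1; Goran–Pia: 1; Goran–Ivy: 2/3; Goran–Mei: 1/2.
All other pairs contribute 0.
Summing the contributions gives betweenness(Giulia) = 4.

4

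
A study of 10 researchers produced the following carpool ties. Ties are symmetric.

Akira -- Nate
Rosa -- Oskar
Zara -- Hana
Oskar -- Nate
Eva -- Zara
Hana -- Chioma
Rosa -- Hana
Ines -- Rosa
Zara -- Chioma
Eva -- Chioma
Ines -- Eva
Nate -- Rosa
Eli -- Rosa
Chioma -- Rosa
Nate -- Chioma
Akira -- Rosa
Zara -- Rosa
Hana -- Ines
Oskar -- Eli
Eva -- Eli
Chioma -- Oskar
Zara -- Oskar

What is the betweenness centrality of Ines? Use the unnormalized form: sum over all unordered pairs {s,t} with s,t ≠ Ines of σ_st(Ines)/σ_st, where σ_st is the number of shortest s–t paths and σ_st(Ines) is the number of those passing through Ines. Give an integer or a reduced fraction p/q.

47/60

Pairs whose geodesics pass through Ines — Hana–Eva: 1/3; Rosa–Eva: 1/4; Eva–Akira: 1/5.
All other pairs contribute 0.
Summing the contributions gives betweenness(Ines) = 47/60.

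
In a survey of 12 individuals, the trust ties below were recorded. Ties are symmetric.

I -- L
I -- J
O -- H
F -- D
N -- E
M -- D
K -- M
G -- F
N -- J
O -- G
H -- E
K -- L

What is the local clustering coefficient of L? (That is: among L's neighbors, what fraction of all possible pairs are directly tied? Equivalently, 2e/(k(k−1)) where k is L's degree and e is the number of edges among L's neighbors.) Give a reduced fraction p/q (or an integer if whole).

L's neighbors: I and K (k = 2).
Possible neighbor pairs: C(2,2) = 1. Edges among them: none → e = 0.
Clustering(L) = 0/1.

0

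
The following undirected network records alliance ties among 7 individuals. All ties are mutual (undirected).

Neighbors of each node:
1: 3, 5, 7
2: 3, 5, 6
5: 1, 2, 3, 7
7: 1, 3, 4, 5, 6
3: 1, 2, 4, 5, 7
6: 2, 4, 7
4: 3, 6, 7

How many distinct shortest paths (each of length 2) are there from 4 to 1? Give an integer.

2

The shortest distance is 2. The length-2 paths are: 4–7–1; 4–3–1.
That gives 2 distinct shortest paths.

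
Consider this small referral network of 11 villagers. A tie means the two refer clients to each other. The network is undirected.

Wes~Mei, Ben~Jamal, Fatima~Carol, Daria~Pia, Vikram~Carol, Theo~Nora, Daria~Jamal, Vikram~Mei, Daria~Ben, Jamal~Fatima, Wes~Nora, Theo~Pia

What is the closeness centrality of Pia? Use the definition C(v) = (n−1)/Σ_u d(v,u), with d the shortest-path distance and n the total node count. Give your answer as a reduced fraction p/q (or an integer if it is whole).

10/27

Distances from Pia: Ben:2, Carol:4, Daria:1, Fatima:3, Jamal:2, Mei:4, Nora:2, Theo:1, Vikram:5, Wes:3. Sum = 27.
n = 11, so closeness = 10/27.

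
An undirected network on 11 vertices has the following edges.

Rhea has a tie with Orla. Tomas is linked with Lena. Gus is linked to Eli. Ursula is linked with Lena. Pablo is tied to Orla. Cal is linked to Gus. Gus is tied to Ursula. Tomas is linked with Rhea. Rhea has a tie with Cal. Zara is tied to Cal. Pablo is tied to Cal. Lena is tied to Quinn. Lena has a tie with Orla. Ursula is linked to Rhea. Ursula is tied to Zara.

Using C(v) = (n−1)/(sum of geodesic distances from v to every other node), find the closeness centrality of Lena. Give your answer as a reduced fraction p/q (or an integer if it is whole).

5/9

Distances from Lena: Cal:3, Eli:3, Gus:2, Orla:1, Pablo:2, Quinn:1, Rhea:2, Tomas:1, Ursula:1, Zara:2. Sum = 18.
n = 11, so closeness = 10/18 = 5/9.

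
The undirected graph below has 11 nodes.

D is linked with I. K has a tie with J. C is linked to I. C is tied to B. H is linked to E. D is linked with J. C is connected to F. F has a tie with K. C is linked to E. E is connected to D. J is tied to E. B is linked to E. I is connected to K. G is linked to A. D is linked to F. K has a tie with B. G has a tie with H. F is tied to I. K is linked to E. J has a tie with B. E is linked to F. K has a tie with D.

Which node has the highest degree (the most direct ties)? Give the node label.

E

Degrees — A:1, B:4, C:4, D:5, E:7, F:5, G:2, H:2, I:4, J:4, K:6.
The maximum is 7, attained only by E.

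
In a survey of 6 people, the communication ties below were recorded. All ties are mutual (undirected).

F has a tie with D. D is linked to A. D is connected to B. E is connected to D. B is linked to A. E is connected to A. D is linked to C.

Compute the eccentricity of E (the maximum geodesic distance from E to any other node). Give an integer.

Distances from E: A:1, B:2, C:2, D:1, F:2.
The largest is 2 (to F, B, and C), so the eccentricity of E is 2.

2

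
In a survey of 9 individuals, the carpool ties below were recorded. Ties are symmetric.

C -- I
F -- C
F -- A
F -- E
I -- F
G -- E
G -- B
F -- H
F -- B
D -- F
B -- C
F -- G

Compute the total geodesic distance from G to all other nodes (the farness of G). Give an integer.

Distances from G: A:2, B:1, C:2, D:2, E:1, F:1, H:2, I:2.
Sum = 2 + 1 + 2 + 2 + 1 + 1 + 2 + 2 = 13.

13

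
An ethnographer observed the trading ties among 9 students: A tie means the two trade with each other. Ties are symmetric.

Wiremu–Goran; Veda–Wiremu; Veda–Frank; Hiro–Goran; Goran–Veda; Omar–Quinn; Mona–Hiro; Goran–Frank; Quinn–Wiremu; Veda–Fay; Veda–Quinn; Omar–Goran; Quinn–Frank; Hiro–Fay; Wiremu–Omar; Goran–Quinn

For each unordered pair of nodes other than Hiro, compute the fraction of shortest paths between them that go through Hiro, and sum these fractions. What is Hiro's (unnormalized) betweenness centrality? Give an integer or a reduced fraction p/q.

31/4

Pairs whose geodesics pass through Hiro — Wiremu–Mona: 1; Goran–Mona: 1; Goran–Fay: 1/2; Quinn–Mona: 1; Frank–Mona: 1; Veda–Mona: 2/2; Omar–Mona: 1; Omar–Fay: 1/4; Mona–Fay: 1.
All other pairs contribute 0.
Summing the contributions gives betweenness(Hiro) = 31/4.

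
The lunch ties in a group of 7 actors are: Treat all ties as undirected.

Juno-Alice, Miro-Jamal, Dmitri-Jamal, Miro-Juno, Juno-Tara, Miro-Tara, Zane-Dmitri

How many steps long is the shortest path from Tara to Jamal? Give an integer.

2

One shortest route is Tara – Miro – Jamal, which uses 2 edges, and Tara and Jamal are not directly tied, so nothing shorter exists. So d(Tara,Jamal) = 2.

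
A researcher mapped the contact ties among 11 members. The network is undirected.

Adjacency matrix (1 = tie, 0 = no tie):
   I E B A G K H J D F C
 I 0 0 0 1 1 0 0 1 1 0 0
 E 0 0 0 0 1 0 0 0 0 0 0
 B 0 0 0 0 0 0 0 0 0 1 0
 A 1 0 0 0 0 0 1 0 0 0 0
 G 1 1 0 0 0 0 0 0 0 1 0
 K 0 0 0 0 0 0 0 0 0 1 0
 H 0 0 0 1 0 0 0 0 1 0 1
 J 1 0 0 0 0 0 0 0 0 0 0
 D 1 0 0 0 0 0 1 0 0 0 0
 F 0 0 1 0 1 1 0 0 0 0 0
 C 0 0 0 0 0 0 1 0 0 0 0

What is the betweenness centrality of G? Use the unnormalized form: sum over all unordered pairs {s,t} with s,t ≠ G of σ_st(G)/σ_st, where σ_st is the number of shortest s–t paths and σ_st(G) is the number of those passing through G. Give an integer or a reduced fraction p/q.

Pairs whose geodesics pass through G — I–E: 1; I–B: 1; I–K: 1; I–F: 1; E–B: 1; E–A: 1; E–K: 1; E–H: 2/2; E–J: 1; E–D: 1; E–F: 1; E–C: 2/2; B–A: 1; B–H: 2/2 … (+13 more pairs).
All other pairs contribute 0.
Summing the contributions gives betweenness(G) = 27.

27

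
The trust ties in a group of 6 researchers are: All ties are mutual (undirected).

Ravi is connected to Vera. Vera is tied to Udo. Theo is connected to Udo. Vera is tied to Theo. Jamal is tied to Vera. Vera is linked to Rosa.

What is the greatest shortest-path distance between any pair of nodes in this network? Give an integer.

2

Eccentricity of each node (its greatest distance to any other): Jamal:2, Ravi:2, Rosa:2, Theo:2, Udo:2, Vera:1.
The maximum eccentricity is 2, realized for instance by the pair Jamal–Udo via Jamal – Vera – Udo. So the diameter is 2.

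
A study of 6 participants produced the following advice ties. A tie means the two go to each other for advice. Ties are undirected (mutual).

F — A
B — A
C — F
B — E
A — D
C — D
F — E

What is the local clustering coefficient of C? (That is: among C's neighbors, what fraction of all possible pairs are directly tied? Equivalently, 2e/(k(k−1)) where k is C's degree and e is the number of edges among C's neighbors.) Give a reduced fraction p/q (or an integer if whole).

C's neighbors: D and F (k = 2).
Possible neighbor pairs: C(2,2) = 1. Edges among them: none → e = 0.
Clustering(C) = 0/1.

0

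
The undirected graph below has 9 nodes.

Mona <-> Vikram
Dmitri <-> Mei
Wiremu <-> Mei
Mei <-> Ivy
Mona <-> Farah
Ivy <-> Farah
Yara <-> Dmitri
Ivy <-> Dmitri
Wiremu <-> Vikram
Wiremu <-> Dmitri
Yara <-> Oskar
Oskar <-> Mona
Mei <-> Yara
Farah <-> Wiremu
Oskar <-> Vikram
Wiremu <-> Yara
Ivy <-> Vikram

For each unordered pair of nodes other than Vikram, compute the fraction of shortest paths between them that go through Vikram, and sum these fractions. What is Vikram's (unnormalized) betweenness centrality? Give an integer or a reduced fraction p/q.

Pairs whose geodesics pass through Vikram — Ivy–Oskar: 1; Ivy–Wiremu: 1/4; Ivy–Mona: 1/2; Oskar–Wiremu: 1/2; Dmitri–Mona: 2/5; Mei–Mona: 2/5; Wiremu–Mona: 1/2.
All other pairs contribute 0.
Summing the contributions gives betweenness(Vikram) = 71/20.

71/20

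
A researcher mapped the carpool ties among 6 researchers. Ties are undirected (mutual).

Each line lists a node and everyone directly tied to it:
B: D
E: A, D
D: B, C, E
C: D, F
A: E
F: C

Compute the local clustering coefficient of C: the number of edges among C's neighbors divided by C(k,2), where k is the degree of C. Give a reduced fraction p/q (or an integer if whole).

C's neighbors: D and F (k = 2).
Possible neighbor pairs: C(2,2) = 1. Edges among them: none → e = 0.
Clustering(C) = 0/1.

0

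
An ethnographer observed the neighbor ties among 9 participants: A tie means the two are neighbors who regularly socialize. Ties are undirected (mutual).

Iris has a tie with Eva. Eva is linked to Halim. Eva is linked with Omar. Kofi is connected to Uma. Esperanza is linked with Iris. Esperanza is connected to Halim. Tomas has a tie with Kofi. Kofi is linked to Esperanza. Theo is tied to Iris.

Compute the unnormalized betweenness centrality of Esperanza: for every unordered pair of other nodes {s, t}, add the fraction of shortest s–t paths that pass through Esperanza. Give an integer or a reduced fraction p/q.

16

Pairs whose geodesics pass through Esperanza — Theo–Halim: 1/2; Theo–Uma: 1; Theo–Tomas: 1; Theo–Kofi: 1; Iris–Halim: 1/2; Iris–Uma: 1; Iris–Tomas: 1; Iris–Kofi: 1; Omar–Uma: 2/2; Omar–Tomas: 2/2; Omar–Kofi: 2/2; Halim–Uma: 1; Halim–Tomas: 1; Halim–Kofi: 1 … (+3 more pairs).
All other pairs contribute 0.
Summing the contributions gives betweenness(Esperanza) = 16.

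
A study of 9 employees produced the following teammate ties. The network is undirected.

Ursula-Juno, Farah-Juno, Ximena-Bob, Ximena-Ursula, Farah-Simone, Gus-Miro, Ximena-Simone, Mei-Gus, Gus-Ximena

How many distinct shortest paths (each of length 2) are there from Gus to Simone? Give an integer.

The shortest distance is 2, and the only length-2 path is Gus–Ximena–Simone. So there is exactly 1 shortest path.

1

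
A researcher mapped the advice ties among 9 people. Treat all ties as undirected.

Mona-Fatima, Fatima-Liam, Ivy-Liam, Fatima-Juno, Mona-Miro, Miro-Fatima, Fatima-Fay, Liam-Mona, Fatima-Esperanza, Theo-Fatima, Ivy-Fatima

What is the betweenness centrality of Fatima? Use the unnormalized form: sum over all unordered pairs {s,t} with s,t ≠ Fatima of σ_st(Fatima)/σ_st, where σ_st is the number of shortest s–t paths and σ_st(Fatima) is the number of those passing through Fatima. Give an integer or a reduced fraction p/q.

24

Pairs whose geodesics pass through Fatima — Juno–Ivy: 1; Juno–Fay: 1; Juno–Miro: 1; Juno–Theo: 1; Juno–Mona: 1; Juno–Esperanza: 1; Juno–Liam: 1; Ivy–Fay: 1; Ivy–Miro: 1; Ivy–Theo: 1; Ivy–Mona: 1/2; Ivy–Esperanza: 1; Fay–Miro: 1; Fay–Theo: 1 … (+11 more pairs).
All other pairs contribute 0.
Summing the contributions gives betweenness(Fatima) = 24.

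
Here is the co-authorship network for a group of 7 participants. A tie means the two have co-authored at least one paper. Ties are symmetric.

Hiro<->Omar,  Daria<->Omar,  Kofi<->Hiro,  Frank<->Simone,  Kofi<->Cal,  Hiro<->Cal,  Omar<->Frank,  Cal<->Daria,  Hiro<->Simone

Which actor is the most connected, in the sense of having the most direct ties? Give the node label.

Hiro

Degrees — Cal:3, Daria:2, Frank:2, Hiro:4, Kofi:2, Omar:3, Simone:2.
The maximum is 4, attained only by Hiro.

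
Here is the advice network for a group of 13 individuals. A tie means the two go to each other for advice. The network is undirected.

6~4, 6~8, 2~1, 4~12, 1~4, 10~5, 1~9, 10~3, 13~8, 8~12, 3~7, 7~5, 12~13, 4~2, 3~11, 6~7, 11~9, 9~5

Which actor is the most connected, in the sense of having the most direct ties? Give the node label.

Degrees — 1:3, 2:2, 3:3, 4:4, 5:3, 6:3, 7:3, 8:3, 9:3, 10:2, 11:2, 12:3, 13:2.
The maximum is 4, attained only by 4.

4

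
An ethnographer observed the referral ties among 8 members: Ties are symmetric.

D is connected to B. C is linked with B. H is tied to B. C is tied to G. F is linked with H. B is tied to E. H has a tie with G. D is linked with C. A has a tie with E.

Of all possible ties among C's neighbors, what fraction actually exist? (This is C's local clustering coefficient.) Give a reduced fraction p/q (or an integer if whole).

C's neighbors: B, D, and G (k = 3).
Possible neighbor pairs: C(3,2) = 3. Edges among them: B–D → e = 1.
Clustering(C) = 1/3.

1/3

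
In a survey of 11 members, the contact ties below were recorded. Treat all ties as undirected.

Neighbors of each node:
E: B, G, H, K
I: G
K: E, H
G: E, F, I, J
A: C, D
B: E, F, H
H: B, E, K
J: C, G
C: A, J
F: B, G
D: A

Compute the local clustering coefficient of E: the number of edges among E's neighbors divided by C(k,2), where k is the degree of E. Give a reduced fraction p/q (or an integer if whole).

1/3

E's neighbors: B, G, H, and K (k = 4).
Possible neighbor pairs: C(4,2) = 6. Edges among them: B–H, H–K → e = 2.
Clustering(E) = 2/6 = 1/3.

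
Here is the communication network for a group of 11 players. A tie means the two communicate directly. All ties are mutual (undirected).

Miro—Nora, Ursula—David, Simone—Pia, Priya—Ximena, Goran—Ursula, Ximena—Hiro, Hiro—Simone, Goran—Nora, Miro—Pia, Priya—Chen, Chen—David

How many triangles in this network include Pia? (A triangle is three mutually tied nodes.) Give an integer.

0

Pia's neighbors are Miro and Simone, but none of them are tied to each other, so no triangle contains Pia.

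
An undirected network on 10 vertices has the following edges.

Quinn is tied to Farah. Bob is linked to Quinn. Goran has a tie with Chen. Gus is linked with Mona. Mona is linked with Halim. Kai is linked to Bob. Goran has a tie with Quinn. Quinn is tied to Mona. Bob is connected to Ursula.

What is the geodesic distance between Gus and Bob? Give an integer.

One shortest route is Gus – Mona – Quinn – Bob, which uses 3 edges, and at distance 2 from Gus we only reach {Halim, Quinn}, which does not include Bob. So d(Gus,Bob) = 3.

3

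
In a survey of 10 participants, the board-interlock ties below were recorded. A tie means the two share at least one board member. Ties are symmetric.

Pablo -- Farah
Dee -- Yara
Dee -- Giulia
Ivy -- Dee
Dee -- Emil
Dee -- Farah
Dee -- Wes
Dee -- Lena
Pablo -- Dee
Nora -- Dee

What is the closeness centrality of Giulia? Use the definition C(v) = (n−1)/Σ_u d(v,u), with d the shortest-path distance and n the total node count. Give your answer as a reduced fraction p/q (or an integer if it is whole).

Distances from Giulia: Dee:1, Emil:2, Farah:2, Ivy:2, Lena:2, Nora:2, Pablo:2, Wes:2, Yara:2. Sum = 17.
n = 10, so closeness = 9/17.

9/17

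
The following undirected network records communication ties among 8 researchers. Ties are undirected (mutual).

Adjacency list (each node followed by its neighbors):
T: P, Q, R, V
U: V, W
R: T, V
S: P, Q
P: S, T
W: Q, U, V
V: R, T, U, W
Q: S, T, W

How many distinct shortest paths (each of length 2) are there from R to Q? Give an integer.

1

The shortest distance is 2, and the only length-2 path is R–T–Q. So there is exactly 1 shortest path.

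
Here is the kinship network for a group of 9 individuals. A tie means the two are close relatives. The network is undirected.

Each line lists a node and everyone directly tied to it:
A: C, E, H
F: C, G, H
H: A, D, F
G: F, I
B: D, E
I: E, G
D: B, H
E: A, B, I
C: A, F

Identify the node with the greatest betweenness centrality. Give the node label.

Unnormalized betweenness of each node: A:17/3, B:2, C:7/6, D:2, E:22/3, F:17/3, G:7/3, H:37/6, I:8/3.
E has the largest value, 22/3, making it the main broker — the node through which the most shortest paths run.

E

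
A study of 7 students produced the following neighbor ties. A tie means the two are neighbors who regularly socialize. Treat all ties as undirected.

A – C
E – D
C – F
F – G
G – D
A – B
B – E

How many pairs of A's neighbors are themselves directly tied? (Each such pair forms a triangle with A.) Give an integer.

A's neighbors are B and C, but none of them are tied to each other, so no triangle contains A.

0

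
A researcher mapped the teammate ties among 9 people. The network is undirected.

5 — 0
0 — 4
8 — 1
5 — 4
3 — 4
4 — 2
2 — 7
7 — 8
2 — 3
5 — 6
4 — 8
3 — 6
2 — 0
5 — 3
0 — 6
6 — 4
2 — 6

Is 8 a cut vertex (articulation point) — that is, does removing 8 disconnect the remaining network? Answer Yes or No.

Removing 8 leaves {1} with no path to {0, 2, 3, 4, 5, 6, and 7}, so the network splits into 2 components. 8 is a cut vertex.

Yes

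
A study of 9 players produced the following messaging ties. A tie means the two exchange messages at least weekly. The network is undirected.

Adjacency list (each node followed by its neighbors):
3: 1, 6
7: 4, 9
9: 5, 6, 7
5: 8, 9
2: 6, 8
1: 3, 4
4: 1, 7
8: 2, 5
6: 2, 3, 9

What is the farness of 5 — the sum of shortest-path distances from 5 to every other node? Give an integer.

Distances from 5: 1:4, 2:2, 3:3, 4:3, 6:2, 7:2, 8:1, 9:1.
Sum = 4 + 2 + 3 + 3 + 2 + 2 + 1 + 1 = 18.

18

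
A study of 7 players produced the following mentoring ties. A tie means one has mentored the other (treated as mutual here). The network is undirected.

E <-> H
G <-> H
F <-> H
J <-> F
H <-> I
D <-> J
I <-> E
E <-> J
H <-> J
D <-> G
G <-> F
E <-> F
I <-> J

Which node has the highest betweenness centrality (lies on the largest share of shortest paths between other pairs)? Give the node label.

Unnormalized betweenness of each node: D:1/3, E:1/3, F:5/6, G:1, H:13/6, I:0, J:10/3.
J has the largest value, 10/3, making it the main broker — the node through which the most shortest paths run.

J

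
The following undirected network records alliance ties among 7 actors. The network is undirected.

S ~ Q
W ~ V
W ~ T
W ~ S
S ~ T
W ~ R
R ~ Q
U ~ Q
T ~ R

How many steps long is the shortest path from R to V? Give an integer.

One shortest route is R – W – V, which uses 2 edges, and R and V are not directly tied, so nothing shorter exists. So d(R,V) = 2.

2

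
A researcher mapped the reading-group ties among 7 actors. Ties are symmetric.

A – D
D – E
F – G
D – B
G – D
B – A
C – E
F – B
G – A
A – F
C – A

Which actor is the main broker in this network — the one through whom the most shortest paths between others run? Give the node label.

A

Unnormalized betweenness of each node: A:14/3, B:7/12, C:3/4, D:43/12, E:1/2, F:1/3, G:7/12.
A has the largest value, 14/3, making it the main broker — the node through which the most shortest paths run.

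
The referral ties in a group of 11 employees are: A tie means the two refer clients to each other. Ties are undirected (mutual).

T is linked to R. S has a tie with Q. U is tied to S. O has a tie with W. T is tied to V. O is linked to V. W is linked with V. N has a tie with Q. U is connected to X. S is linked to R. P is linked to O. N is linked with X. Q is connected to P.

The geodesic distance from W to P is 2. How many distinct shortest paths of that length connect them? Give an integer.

1

The shortest distance is 2, and the only length-2 path is W–O–P. So there is exactly 1 shortest path.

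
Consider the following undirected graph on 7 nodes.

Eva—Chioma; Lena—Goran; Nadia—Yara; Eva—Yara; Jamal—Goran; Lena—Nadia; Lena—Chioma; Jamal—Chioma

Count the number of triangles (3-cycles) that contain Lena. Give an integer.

Lena's neighbors are Chioma, Goran, and Nadia, but none of them are tied to each other, so no triangle contains Lena.

0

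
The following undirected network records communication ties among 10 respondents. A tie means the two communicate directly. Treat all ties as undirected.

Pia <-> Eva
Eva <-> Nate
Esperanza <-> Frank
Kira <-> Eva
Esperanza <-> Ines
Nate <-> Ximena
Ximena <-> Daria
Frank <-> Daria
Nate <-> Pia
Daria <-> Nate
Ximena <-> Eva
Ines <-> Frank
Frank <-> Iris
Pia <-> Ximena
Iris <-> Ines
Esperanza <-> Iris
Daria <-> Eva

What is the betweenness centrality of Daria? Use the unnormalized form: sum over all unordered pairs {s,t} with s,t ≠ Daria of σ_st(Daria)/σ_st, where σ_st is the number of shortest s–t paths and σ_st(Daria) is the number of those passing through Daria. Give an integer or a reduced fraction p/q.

20

Pairs whose geodesics pass through Daria — Frank–Ximena: 1; Frank–Nate: 1; Frank–Eva: 1; Frank–Kira: 1; Frank–Pia: 3/3; Esperanza–Ximena: 1; Esperanza–Nate: 1; Esperanza–Eva: 1; Esperanza–Kira: 1; Esperanza–Pia: 3/3; Iris–Ximena: 1; Iris–Nate: 1; Iris–Eva: 1; Iris–Kira: 1 … (+6 more pairs).
All other pairs contribute 0.
Summing the contributions gives betweenness(Daria) = 20.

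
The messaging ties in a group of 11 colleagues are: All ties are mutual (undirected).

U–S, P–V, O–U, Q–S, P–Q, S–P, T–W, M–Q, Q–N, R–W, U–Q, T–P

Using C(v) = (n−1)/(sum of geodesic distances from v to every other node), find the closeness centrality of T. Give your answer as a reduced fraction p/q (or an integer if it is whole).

10/23

Distances from T: M:3, N:3, O:4, P:1, Q:2, R:2, S:2, U:3, V:2, W:1. Sum = 23.
n = 11, so closeness = 10/23.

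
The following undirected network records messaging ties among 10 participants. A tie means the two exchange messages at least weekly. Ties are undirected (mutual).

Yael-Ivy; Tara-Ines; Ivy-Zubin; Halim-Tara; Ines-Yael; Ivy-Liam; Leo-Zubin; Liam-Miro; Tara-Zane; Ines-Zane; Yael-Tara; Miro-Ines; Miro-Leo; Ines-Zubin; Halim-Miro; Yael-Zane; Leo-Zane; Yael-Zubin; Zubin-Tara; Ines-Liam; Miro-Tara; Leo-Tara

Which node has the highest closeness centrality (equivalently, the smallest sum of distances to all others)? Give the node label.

Farness (sum of distances to all others) for each node — Halim:17, Ines:12, Ivy:16, Leo:14, Liam:15, Miro:13, Tara:11, Yael:13, Zane:14, Zubin:13.
The smallest farness is 11, for Tara, so Tara has the highest closeness.

Tara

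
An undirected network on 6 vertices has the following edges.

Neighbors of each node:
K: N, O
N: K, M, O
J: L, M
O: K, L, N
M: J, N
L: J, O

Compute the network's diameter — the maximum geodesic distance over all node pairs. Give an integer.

3

Eccentricity of each node (its greatest distance to any other): J:3, K:3, L:2, M:2, N:2, O:2.
The maximum eccentricity is 3, realized for instance by the pair J–K via J – L – O – K. So the diameter is 3.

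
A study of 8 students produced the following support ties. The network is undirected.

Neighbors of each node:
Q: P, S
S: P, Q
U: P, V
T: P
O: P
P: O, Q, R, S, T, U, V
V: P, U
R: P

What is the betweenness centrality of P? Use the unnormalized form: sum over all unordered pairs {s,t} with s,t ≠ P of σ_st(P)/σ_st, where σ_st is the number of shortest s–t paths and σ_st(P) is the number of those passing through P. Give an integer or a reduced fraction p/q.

Pairs whose geodesics pass through P — O–Q: 1; O–T: 1; O–V: 1; O–R: 1; O–S: 1; O–U: 1; Q–T: 1; Q–V: 1; Q–R: 1; Q–U: 1; T–V: 1; T–R: 1; T–S: 1; T–U: 1 … (+5 more pairs).
All other pairs contribute 0.
Summing the contributions gives betweenness(P) = 19.

19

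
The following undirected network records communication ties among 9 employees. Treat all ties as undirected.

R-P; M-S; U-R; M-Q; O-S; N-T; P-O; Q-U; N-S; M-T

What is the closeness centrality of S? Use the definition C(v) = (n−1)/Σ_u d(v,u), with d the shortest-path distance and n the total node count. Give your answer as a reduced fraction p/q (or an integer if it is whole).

Distances from S: M:1, N:1, O:1, P:2, Q:2, R:3, T:2, U:3. Sum = 15.
n = 9, so closeness = 8/15.

8/15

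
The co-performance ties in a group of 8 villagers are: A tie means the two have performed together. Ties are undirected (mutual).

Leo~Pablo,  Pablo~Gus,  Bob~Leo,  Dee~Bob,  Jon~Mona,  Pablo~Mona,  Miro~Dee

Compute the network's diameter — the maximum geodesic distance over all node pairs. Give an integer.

6

Eccentricity of each node (its greatest distance to any other): Bob:4, Dee:5, Gus:5, Jon:6, Leo:3, Miro:6, Mona:5, Pablo:4.
The maximum eccentricity is 6, realized for instance by the pair Miro–Jon via Miro – Dee – Bob – Leo – Pablo – Mona – Jon. So the diameter is 6.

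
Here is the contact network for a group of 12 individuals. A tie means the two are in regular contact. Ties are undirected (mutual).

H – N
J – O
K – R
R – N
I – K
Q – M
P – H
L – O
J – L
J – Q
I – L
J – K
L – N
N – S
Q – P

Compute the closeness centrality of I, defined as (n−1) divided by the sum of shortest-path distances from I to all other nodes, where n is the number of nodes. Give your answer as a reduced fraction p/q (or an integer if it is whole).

Distances from I: H:3, J:2, K:1, L:1, M:4, N:2, O:2, P:4, Q:3, R:2, S:3. Sum = 27.
n = 12, so closeness = 11/27.

11/27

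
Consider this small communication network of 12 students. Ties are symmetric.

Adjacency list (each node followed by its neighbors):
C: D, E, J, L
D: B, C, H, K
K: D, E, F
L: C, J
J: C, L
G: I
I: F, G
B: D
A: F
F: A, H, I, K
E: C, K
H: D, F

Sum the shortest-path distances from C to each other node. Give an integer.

26

Distances from C: A:4, B:2, D:1, E:1, F:3, G:5, H:2, I:4, J:1, K:2, L:1.
Sum = 4 + 2 + 1 + 1 + 3 + 5 + 2 + 4 + 1 + 2 + 1 = 26.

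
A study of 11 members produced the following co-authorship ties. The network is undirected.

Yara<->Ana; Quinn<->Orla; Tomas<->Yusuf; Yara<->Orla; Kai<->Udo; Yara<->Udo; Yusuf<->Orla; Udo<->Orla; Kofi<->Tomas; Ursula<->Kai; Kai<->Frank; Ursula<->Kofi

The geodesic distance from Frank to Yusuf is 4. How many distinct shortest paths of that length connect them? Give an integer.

1

The shortest distance is 4, and the only length-4 path is Frank–Kai–Udo–Orla–Yusuf. So there is exactly 1 shortest path.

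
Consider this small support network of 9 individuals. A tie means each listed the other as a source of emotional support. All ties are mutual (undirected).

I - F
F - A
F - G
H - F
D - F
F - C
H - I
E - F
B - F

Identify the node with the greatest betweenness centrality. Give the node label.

Unnormalized betweenness of each node: A:0, B:0, C:0, D:0, E:0, F:27, G:0, H:0, I:0.
F has the largest value, 27, making it the main broker — the node through which the most shortest paths run.

F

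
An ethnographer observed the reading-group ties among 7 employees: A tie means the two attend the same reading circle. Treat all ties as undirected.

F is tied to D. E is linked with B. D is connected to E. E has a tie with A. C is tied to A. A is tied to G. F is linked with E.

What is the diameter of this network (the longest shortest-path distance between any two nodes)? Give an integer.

3

Eccentricity of each node (its greatest distance to any other): A:2, B:3, C:3, D:3, E:2, F:3, G:3.
The maximum eccentricity is 3, realized for instance by the pair G–B via G – A – E – B. So the diameter is 3.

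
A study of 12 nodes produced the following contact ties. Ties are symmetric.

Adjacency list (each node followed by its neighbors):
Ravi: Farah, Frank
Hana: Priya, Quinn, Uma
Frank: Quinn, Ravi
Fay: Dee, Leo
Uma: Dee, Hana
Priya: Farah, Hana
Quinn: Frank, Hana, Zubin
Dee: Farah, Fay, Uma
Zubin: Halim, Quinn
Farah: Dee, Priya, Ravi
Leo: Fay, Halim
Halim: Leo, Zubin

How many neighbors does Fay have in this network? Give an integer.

Fay is directly tied to Dee and Leo. That is 2 neighbors, so the degree of Fay is 2.

2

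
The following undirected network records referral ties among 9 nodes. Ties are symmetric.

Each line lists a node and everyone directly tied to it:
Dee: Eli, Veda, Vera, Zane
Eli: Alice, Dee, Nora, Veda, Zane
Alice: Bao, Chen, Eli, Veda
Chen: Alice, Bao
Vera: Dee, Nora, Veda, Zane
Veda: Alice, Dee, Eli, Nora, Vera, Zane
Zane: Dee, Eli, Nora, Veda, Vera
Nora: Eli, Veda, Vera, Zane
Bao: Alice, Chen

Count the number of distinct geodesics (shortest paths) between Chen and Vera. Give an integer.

1

The shortest distance is 3, and the only length-3 path is Chen–Alice–Veda–Vera. So there is exactly 1 shortest path.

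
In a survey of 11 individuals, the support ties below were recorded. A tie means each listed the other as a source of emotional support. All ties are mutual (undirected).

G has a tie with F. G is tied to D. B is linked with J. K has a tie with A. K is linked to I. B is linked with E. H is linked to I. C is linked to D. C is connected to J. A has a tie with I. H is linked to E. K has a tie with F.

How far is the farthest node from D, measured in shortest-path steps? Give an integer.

5

Distances from D: A:4, B:3, C:1, E:4, F:2, G:1, H:5, I:4, J:2, K:3.
The largest is 5 (to H), so the eccentricity of D is 5.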